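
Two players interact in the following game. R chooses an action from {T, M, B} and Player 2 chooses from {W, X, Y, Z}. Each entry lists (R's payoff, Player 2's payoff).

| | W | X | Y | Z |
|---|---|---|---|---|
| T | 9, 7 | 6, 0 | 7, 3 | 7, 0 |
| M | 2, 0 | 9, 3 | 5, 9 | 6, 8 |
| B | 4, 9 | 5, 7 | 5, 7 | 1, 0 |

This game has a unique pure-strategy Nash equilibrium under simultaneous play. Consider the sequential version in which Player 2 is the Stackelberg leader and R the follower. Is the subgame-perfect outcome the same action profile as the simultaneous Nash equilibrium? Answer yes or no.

yes

Solve by backward induction (Player 2 leads).
- W: BR = T, leader payoff 7.
- X: BR = M, leader payoff 3.
- Y: BR = T, leader payoff 3.
- Z: BR = T, leader payoff 0.
Player 2's induced payoffs are 7, 3, 3, 0, so Player 2 commits to W. Subgame-perfect outcome: (T, W) with payoffs (9, 7).
Under simultaneous play:
R's best replies: W→T; X→M; Y→T; Z→T.
Player 2's best replies: T→W; M→Y; B→W.
Only (T, W) has each player best-responding; Nash payoffs (9, 7).
Sequential outcome (T, W) coincides with the Nash profile (T, W).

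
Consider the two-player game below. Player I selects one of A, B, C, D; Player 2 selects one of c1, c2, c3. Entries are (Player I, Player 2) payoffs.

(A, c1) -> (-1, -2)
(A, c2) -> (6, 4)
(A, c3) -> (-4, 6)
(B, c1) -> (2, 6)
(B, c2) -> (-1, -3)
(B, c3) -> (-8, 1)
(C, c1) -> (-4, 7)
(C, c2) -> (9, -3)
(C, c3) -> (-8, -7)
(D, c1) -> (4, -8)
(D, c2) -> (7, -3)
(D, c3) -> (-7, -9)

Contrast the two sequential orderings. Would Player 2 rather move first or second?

first

If Player I leads: Player 2's best replies are A→c3, B→c1, C→c1, D→c2; Player I's induced payoffs -4, 2, -4, 7; outcome (D, c2), payoffs (7, -3).
If Player 2 leads: Player I's best replies are c1→D, c2→C, c3→A; Player 2's induced payoffs -8, -3, 6; outcome (A, c3), payoffs (-4, 6).
Player 2 gets 6 moving first and -3 moving second, so Player 2 prefers to move first.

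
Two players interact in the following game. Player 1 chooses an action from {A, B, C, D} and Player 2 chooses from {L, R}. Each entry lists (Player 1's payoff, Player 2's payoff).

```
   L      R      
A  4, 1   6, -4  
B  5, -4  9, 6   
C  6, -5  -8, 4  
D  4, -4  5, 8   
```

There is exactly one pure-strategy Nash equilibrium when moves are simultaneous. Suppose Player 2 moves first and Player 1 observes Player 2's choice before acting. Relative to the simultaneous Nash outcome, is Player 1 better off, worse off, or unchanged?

unchanged

Backward induction with Player 2 moving first.
- L → Player 1 plays C (best of 4, 5, 6, 4); Player 2 gets -5.
- R → Player 1 plays B (best of 6, 9, -8, 5); Player 2 gets 6.
Maximizing over -5, 6, Player 2 chooses R. Subgame-perfect outcome: (B, R) with payoffs (9, 6).
Now find the simultaneous Nash equilibrium.
Player 1's best replies: L→C; R→B.
Player 2's best replies: A→L; B→R; C→R; D→R.
The unique mutual best reply is (B, R), giving (9, 6).
Player 1 earns 9 sequentially versus 9 at the Nash outcome: unchanged.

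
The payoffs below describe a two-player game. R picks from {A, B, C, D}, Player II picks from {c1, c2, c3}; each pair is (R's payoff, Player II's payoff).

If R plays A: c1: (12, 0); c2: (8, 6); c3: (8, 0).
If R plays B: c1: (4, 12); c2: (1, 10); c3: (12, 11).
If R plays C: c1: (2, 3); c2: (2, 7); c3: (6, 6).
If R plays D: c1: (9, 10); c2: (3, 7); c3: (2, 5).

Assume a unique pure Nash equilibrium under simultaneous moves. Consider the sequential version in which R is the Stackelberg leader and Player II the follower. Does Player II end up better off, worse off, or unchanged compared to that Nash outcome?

Work backward from Player II's decision.
- A: Player II compares 0, 6, 0 and picks c2; R would get 8.
- B: Player II compares 12, 10, 11 and picks c1; R would get 4.
- C: Player II compares 3, 7, 6 and picks c2; R would get 2.
- D: Player II compares 10, 7, 5 and picks c1; R would get 9.
Among 8, 4, 2, 9, the best is 9 at D. Subgame-perfect outcome: (D, c1) with payoffs (9, 10).
For the simultaneous game, intersect best replies.
R's best replies: c1→A; c2→A; c3→B.
Player II's best replies: A→c2; B→c1; C→c2; D→c1.
Only (A, c2) has each player best-responding; Nash payoffs (8, 6).
Player II earns 10 sequentially versus 6 at the Nash outcome: better off.

better off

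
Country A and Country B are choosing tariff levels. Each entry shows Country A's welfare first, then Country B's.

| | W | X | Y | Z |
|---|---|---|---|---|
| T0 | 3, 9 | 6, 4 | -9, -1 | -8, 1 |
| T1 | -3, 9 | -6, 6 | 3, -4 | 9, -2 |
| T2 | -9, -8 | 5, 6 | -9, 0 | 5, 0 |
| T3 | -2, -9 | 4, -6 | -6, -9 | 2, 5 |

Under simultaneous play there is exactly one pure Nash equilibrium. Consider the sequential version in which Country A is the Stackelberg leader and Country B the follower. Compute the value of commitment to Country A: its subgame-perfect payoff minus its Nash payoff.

Solve by backward induction (Country A leads).
- T0: BR = W, leader payoff 3.
- T1: BR = W, leader payoff -3.
- T2: BR = X, leader payoff 5.
- T3: BR = Z, leader payoff 2.
Maximizing over 3, -3, 5, 2, Country A chooses T2. Subgame-perfect outcome: (T2, X) with payoffs (5, 6).
Under simultaneous play:
Country A's best replies: W→T0; X→T0; Y→T1; Z→T1.
Country B's best replies: T0→W; T1→W; T2→X; T3→Z.
The unique mutual best reply is (T0, W), giving (3, 9).
Country A's commitment gain: 5 − 3 = 2.

2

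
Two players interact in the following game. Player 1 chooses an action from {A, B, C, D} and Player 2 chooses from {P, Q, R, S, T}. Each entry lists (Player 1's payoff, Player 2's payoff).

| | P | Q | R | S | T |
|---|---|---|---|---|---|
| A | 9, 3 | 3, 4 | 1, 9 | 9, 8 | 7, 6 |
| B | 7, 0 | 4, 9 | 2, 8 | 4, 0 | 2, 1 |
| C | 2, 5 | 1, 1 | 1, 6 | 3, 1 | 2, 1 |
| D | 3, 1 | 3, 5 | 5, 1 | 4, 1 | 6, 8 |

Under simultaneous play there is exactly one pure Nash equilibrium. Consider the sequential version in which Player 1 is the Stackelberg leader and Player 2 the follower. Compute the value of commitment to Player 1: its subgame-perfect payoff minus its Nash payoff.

2

Backward induction with Player 1 moving first.
- A → Player 2 plays R (best of 3, 4, 9, 8, 6); Player 1 gets 1.
- B → Player 2 plays Q (best of 0, 9, 8, 0, 1); Player 1 gets 4.
- C → Player 2 plays R (best of 5, 1, 6, 1, 1); Player 1 gets 1.
- D → Player 2 plays T (best of 1, 5, 1, 1, 8); Player 1 gets 6.
Maximizing over 1, 4, 1, 6, Player 1 chooses D. Subgame-perfect outcome: (D, T) with payoffs (6, 8).
Under simultaneous play:
Player 1's best replies: P→A; Q→B; R→D; S→A; T→A.
Player 2's best replies: A→R; B→Q; C→R; D→T.
The unique mutual best reply is (B, Q), giving (4, 9).
Player 1's commitment gain: 6 − 4 = 2.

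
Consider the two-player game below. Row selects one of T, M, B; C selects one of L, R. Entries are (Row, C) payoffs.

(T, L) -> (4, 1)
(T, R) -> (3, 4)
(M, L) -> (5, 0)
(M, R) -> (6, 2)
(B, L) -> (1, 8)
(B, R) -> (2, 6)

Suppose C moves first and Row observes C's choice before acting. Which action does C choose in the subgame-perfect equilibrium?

R

Backward induction with C moving first.
- L: Row compares 4, 5, 1 and picks M; C would get 0.
- R: Row compares 3, 6, 2 and picks M; C would get 2.
C's induced payoffs are 0, 2, so C commits to R. Subgame-perfect outcome: (M, R) with payoffs (6, 2).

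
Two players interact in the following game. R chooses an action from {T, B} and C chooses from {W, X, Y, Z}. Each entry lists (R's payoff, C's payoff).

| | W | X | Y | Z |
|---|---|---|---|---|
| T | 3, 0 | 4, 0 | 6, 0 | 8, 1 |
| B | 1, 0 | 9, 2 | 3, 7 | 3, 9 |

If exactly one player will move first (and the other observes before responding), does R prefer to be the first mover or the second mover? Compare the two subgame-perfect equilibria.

second

If R leads: C's best replies are T→Z, B→Z; R's induced payoffs 8, 3; outcome (T, Z), payoffs (8, 1).
If C leads: R's best replies are W→T, X→B, Y→T, Z→T; C's induced payoffs 0, 2, 0, 1; outcome (B, X), payoffs (9, 2).
R gets 8 moving first and 9 moving second, so R prefers to move second.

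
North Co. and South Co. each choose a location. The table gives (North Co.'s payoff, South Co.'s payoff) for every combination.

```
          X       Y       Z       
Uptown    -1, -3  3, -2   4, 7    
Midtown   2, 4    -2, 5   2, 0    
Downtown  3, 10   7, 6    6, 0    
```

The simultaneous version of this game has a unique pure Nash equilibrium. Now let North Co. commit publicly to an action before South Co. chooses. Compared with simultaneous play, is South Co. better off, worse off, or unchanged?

worse off

Work backward from South Co.'s decision.
- Uptown: BR = Z, leader payoff 4.
- Midtown: BR = Y, leader payoff -2.
- Downtown: BR = X, leader payoff 3.
North Co.'s induced payoffs are 4, -2, 3, so North Co. commits to Uptown. Subgame-perfect outcome: (Uptown, Z) with payoffs (4, 7).
Now find the simultaneous Nash equilibrium.
North Co.'s best replies: X→Downtown; Y→Downtown; Z→Downtown.
South Co.'s best replies: Uptown→Z; Midtown→Y; Downtown→X.
Only (Downtown, X) has each player best-responding; Nash payoffs (3, 10).
South Co. earns 7 sequentially versus 10 at the Nash outcome: worse off.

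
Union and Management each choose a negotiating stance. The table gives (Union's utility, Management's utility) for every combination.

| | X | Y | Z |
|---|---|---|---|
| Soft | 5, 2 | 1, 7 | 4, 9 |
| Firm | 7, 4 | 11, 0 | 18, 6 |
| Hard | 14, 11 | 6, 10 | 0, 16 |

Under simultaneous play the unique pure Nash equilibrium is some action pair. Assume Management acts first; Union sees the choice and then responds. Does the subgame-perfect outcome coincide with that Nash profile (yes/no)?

no

Work backward from Union's decision.
- X: BR = Hard, leader payoff 11.
- Y: BR = Firm, leader payoff 0.
- Z: BR = Firm, leader payoff 6.
Management's induced payoffs are 11, 0, 6, so Management commits to X. Subgame-perfect outcome: (Hard, X) with payoffs (14, 11).
For the simultaneous game, intersect best replies.
Union's best replies: X→Hard; Y→Firm; Z→Firm.
Management's best replies: Soft→Z; Firm→Z; Hard→Z.
Only (Firm, Z) has each player best-responding; Nash payoffs (18, 6).
Sequential outcome (Hard, X) differs from the Nash profile (Firm, Z).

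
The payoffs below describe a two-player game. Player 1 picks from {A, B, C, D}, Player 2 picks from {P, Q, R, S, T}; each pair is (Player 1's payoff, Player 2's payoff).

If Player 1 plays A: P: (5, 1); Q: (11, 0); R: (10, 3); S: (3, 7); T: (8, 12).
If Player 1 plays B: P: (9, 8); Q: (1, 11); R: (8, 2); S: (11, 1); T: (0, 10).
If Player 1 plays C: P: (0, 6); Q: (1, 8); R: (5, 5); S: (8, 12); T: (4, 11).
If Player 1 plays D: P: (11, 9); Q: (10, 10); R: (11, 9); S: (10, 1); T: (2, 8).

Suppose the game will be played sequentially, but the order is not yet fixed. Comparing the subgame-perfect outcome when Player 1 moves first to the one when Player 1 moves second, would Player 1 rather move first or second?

If Player 1 leads: Player 2's best replies are A→T, B→Q, C→S, D→Q; Player 1's induced payoffs 8, 1, 8, 10; outcome (D, Q), payoffs (10, 10).
If Player 2 leads: Player 1's best replies are P→D, Q→A, R→D, S→B, T→A; Player 2's induced payoffs 9, 0, 9, 1, 12; outcome (A, T), payoffs (8, 12).
Player 1 gets 10 moving first and 8 moving second, so Player 1 prefers to move first.

first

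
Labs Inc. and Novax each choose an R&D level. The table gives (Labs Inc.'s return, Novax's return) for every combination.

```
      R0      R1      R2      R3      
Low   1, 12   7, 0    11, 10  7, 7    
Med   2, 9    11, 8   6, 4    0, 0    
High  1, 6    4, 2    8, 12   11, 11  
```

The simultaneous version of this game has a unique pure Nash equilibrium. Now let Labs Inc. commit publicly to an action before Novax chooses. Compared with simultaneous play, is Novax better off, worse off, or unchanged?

better off

Backward induction with Labs Inc. moving first.
- Low → Novax plays R0 (best of 12, 0, 10, 7); Labs Inc. gets 1.
- Med → Novax plays R0 (best of 9, 8, 4, 0); Labs Inc. gets 2.
- High → Novax plays R2 (best of 6, 2, 12, 11); Labs Inc. gets 8.
Maximizing over 1, 2, 8, Labs Inc. chooses High. Subgame-perfect outcome: (High, R2) with payoffs (8, 12).
For the simultaneous game, intersect best replies.
Labs Inc.'s best replies: R0→Med; R1→Med; R2→Low; R3→High.
Novax's best replies: Low→R0; Med→R0; High→R2.
The unique mutual best reply is (Med, R0), giving (2, 9).
Novax earns 12 sequentially versus 9 at the Nash outcome: better off.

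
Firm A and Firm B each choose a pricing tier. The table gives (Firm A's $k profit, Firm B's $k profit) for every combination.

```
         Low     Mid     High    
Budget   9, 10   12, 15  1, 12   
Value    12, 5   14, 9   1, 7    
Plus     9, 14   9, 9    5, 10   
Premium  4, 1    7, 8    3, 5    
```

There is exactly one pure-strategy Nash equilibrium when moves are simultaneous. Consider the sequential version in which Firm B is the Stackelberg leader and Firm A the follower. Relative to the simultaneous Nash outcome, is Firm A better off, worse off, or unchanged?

Work backward from Firm A's decision.
- Low: BR = Value, leader payoff 5.
- Mid: BR = Value, leader payoff 9.
- High: BR = Plus, leader payoff 10.
Firm B's induced payoffs are 5, 9, 10, so Firm B commits to High. Subgame-perfect outcome: (Plus, High) with payoffs (5, 10).
Now find the simultaneous Nash equilibrium.
Firm A's best replies: Low→Value; Mid→Value; High→Plus.
Firm B's best replies: Budget→Mid; Value→Mid; Plus→Low; Premium→Mid.
Only (Value, Mid) has each player best-responding; Nash payoffs (14, 9).
Firm A earns 5 sequentially versus 14 at the Nash outcome: worse off.

worse off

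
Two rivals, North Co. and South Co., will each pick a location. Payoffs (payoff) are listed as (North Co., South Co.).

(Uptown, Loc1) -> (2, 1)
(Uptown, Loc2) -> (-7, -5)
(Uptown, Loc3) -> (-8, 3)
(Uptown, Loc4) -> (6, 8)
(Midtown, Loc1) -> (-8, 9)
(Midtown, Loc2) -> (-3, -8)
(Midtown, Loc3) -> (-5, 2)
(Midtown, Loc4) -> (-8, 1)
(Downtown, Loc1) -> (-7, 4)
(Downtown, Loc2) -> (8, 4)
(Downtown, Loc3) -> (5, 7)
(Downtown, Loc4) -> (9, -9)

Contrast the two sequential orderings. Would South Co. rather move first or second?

If North Co. leads: South Co.'s best replies are Uptown→Loc4, Midtown→Loc1, Downtown→Loc3; North Co.'s induced payoffs 6, -8, 5; outcome (Uptown, Loc4), payoffs (6, 8).
If South Co. leads: North Co.'s best replies are Loc1→Uptown, Loc2→Downtown, Loc3→Downtown, Loc4→Downtown; South Co.'s induced payoffs 1, 4, 7, -9; outcome (Downtown, Loc3), payoffs (5, 7).
South Co. gets 7 moving first and 8 moving second, so South Co. prefers to move second.

second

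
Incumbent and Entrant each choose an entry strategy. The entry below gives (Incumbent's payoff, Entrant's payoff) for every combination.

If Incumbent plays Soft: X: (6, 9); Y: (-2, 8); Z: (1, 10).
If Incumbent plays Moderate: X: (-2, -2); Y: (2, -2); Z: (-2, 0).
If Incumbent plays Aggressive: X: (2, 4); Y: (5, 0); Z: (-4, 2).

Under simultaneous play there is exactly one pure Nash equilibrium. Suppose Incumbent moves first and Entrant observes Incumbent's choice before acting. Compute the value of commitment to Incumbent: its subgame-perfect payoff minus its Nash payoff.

1

Work backward from Entrant's decision.
- Soft: Entrant compares 9, 8, 10 and picks Z; Incumbent would get 1.
- Moderate: Entrant compares -2, -2, 0 and picks Z; Incumbent would get -2.
- Aggressive: Entrant compares 4, 0, 2 and picks X; Incumbent would get 2.
Among 1, -2, 2, the best is 2 at Aggressive. Subgame-perfect outcome: (Aggressive, X) with payoffs (2, 4).
For the simultaneous game, intersect best replies.
Incumbent's best replies: X→Soft; Y→Aggressive; Z→Soft.
Entrant's best replies: Soft→Z; Moderate→Z; Aggressive→X.
Only (Soft, Z) has each player best-responding; Nash payoffs (1, 10).
Incumbent's commitment gain: 2 − 1 = 1.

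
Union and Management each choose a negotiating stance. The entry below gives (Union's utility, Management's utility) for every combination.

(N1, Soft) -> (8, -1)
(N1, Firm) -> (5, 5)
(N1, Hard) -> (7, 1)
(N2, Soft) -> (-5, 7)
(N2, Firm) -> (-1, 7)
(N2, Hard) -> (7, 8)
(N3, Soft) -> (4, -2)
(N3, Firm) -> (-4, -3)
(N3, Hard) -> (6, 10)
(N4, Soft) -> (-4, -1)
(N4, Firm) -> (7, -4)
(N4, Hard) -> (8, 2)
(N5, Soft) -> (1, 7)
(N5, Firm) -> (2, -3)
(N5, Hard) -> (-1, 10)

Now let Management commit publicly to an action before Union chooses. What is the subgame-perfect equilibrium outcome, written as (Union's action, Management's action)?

Solve by backward induction (Management leads).
- Soft: BR = N1, leader payoff -1.
- Firm: BR = N4, leader payoff -4.
- Hard: BR = N4, leader payoff 2.
Among -1, -4, 2, the best is 2 at Hard. Subgame-perfect outcome: (N4, Hard) with payoffs (8, 2).

(N4, Hard)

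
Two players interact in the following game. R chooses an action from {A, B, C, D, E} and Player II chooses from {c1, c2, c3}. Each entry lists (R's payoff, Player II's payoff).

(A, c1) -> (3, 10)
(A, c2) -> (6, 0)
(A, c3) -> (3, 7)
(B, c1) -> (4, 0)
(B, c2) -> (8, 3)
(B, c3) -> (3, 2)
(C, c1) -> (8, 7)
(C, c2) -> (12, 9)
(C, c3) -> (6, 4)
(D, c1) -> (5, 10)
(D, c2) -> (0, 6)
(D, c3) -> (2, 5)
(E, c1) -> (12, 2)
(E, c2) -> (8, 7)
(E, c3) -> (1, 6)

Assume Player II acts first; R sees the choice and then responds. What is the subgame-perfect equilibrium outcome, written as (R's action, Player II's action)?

Backward induction with Player II moving first.
- c1: BR = E, leader payoff 2.
- c2: BR = C, leader payoff 9.
- c3: BR = C, leader payoff 4.
Among 2, 9, 4, the best is 9 at c2. Subgame-perfect outcome: (C, c2) with payoffs (12, 9).

(C, c2)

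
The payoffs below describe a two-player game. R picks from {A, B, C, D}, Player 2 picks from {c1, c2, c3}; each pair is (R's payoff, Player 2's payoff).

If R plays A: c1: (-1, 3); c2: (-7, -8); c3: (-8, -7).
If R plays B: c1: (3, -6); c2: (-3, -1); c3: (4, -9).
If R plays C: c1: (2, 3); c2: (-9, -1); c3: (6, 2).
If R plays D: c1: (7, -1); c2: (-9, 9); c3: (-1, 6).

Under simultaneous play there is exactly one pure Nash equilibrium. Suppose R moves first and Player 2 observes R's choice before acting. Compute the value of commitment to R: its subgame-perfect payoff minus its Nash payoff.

5

Solve by backward induction (R leads).
- A → Player 2 plays c1 (best of 3, -8, -7); R gets -1.
- B → Player 2 plays c2 (best of -6, -1, -9); R gets -3.
- C → Player 2 plays c1 (best of 3, -1, 2); R gets 2.
- D → Player 2 plays c2 (best of -1, 9, 6); R gets -9.
Among -1, -3, 2, -9, the best is 2 at C. Subgame-perfect outcome: (C, c1) with payoffs (2, 3).
Now find the simultaneous Nash equilibrium.
R's best replies: c1→D; c2→B; c3→C.
Player 2's best replies: A→c1; B→c2; C→c1; D→c2.
Only (B, c2) has each player best-responding; Nash payoffs (-3, -1).
R's commitment gain: 2 − -3 = 5.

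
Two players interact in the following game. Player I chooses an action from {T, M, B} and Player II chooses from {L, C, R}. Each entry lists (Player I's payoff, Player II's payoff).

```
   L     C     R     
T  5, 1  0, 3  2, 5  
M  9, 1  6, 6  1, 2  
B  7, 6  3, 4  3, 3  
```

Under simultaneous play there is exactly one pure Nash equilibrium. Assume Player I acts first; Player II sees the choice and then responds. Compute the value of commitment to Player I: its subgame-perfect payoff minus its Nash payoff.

Work backward from Player II's decision.
- T: Player II compares 1, 3, 5 and picks R; Player I would get 2.
- M: Player II compares 1, 6, 2 and picks C; Player I would get 6.
- B: Player II compares 6, 4, 3 and picks L; Player I would get 7.
Player I's induced payoffs are 2, 6, 7, so Player I commits to B. Subgame-perfect outcome: (B, L) with payoffs (7, 6).
For the simultaneous game, intersect best replies.
Player I's best replies: L→M; C→M; R→B.
Player II's best replies: T→R; M→C; B→L.
The unique mutual best reply is (M, C), giving (6, 6).
Player I's commitment gain: 7 − 6 = 1.

1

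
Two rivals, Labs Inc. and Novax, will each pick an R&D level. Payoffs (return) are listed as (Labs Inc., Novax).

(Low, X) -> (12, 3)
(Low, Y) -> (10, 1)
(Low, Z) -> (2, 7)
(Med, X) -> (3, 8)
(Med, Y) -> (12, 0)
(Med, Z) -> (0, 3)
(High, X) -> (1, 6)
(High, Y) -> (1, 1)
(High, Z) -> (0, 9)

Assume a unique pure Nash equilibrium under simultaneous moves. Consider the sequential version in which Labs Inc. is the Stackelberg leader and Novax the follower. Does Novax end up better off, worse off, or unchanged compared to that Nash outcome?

better off

Work backward from Novax's decision.
- Low: BR = Z, leader payoff 2.
- Med: BR = X, leader payoff 3.
- High: BR = Z, leader payoff 0.
Maximizing over 2, 3, 0, Labs Inc. chooses Med. Subgame-perfect outcome: (Med, X) with payoffs (3, 8).
Now find the simultaneous Nash equilibrium.
Labs Inc.'s best replies: X→Low; Y→Med; Z→Low.
Novax's best replies: Low→Z; Med→X; High→Z.
Only (Low, Z) has each player best-responding; Nash payoffs (2, 7).
Novax earns 8 sequentially versus 7 at the Nash outcome: better off.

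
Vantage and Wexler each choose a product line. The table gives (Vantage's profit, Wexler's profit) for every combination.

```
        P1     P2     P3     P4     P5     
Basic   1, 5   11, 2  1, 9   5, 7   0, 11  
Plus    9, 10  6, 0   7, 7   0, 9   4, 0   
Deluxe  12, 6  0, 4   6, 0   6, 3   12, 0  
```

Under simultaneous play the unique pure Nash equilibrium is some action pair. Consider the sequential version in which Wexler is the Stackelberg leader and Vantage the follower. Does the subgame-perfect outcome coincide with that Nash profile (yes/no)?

no

Work backward from Vantage's decision.
- P1 → Vantage plays Deluxe (best of 1, 9, 12); Wexler gets 6.
- P2 → Vantage plays Basic (best of 11, 6, 0); Wexler gets 2.
- P3 → Vantage plays Plus (best of 1, 7, 6); Wexler gets 7.
- P4 → Vantage plays Deluxe (best of 5, 0, 6); Wexler gets 3.
- P5 → Vantage plays Deluxe (best of 0, 4, 12); Wexler gets 0.
Wexler's induced payoffs are 6, 2, 7, 3, 0, so Wexler commits to P3. Subgame-perfect outcome: (Plus, P3) with payoffs (7, 7).
For the simultaneous game, intersect best replies.
Vantage's best replies: P1→Deluxe; P2→Basic; P3→Plus; P4→Deluxe; P5→Deluxe.
Wexler's best replies: Basic→P5; Plus→P1; Deluxe→P1.
Only (Deluxe, P1) has each player best-responding; Nash payoffs (12, 6).
Sequential outcome (Plus, P3) differs from the Nash profile (Deluxe, P1).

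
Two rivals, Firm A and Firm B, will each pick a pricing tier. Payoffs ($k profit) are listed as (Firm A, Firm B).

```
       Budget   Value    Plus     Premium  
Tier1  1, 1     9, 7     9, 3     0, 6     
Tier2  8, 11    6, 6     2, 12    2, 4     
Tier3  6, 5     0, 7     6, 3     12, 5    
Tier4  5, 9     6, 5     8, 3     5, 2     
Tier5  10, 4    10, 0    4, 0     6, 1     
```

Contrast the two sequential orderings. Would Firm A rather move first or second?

second

If Firm A leads: Firm B's best replies are Tier1→Value, Tier2→Plus, Tier3→Value, Tier4→Budget, Tier5→Budget; Firm A's induced payoffs 9, 2, 0, 5, 10; outcome (Tier5, Budget), payoffs (10, 4).
If Firm B leads: Firm A's best replies are Budget→Tier5, Value→Tier5, Plus→Tier1, Premium→Tier3; Firm B's induced payoffs 4, 0, 3, 5; outcome (Tier3, Premium), payoffs (12, 5).
Firm A gets 10 moving first and 12 moving second, so Firm A prefers to move second.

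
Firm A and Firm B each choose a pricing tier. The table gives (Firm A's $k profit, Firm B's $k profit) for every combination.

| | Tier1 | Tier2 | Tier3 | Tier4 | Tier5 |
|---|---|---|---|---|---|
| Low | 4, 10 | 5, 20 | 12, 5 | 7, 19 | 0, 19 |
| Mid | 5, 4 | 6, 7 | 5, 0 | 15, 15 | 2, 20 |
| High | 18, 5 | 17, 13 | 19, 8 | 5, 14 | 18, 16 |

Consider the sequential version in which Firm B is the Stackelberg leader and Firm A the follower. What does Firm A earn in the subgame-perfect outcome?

18

Solve by backward induction (Firm B leads).
- Tier1: BR = High, leader payoff 5.
- Tier2: BR = High, leader payoff 13.
- Tier3: BR = High, leader payoff 8.
- Tier4: BR = Mid, leader payoff 15.
- Tier5: BR = High, leader payoff 16.
Maximizing over 5, 13, 8, 15, 16, Firm B chooses Tier5. Subgame-perfect outcome: (High, Tier5) with payoffs (18, 16).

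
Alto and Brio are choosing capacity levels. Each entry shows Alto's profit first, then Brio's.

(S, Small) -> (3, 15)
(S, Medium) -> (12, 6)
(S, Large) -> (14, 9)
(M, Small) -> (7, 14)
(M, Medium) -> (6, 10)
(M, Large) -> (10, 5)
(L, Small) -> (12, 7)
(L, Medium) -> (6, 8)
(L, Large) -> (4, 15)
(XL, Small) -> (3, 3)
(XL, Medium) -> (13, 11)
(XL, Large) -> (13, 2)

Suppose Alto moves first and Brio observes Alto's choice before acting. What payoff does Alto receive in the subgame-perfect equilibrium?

13

Work backward from Brio's decision.
- S: BR = Small, leader payoff 3.
- M: BR = Small, leader payoff 7.
- L: BR = Large, leader payoff 4.
- XL: BR = Medium, leader payoff 13.
Alto's induced payoffs are 3, 7, 4, 13, so Alto commits to XL. Subgame-perfect outcome: (XL, Medium) with payoffs (13, 11).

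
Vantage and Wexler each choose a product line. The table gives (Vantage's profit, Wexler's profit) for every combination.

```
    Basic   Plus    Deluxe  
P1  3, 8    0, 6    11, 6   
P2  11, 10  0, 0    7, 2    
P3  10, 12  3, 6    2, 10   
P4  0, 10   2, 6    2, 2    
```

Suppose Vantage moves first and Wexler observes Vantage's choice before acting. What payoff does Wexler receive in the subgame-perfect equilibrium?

Work backward from Wexler's decision.
- P1: Wexler compares 8, 6, 6 and picks Basic; Vantage would get 3.
- P2: Wexler compares 10, 0, 2 and picks Basic; Vantage would get 11.
- P3: Wexler compares 12, 6, 10 and picks Basic; Vantage would get 10.
- P4: Wexler compares 10, 6, 2 and picks Basic; Vantage would get 0.
Vantage's induced payoffs are 3, 11, 10, 0, so Vantage commits to P2. Subgame-perfect outcome: (P2, Basic) with payoffs (11, 10).

10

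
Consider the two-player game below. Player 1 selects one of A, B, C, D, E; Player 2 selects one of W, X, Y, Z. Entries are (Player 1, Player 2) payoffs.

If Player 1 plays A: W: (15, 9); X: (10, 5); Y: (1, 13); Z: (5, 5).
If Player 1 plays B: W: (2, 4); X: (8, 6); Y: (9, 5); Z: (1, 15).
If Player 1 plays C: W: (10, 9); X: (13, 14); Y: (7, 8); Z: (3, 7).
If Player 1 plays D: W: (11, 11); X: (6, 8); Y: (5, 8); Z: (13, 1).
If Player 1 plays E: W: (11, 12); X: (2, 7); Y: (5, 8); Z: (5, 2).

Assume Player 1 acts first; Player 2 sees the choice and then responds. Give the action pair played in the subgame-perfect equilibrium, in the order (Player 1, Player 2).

Backward induction with Player 1 moving first.
- A: BR = Y, leader payoff 1.
- B: BR = Z, leader payoff 1.
- C: BR = X, leader payoff 13.
- D: BR = W, leader payoff 11.
- E: BR = W, leader payoff 11.
Among 1, 1, 13, 11, 11, the best is 13 at C. Subgame-perfect outcome: (C, X) with payoffs (13, 14).

(C, X)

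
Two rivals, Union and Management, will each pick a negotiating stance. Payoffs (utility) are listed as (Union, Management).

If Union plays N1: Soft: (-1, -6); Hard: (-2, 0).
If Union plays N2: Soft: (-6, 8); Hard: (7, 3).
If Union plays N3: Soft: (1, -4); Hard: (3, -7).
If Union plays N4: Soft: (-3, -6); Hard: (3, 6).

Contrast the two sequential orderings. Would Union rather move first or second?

second

If Union leads: Management's best replies are N1→Hard, N2→Soft, N3→Soft, N4→Hard; Union's induced payoffs -2, -6, 1, 3; outcome (N4, Hard), payoffs (3, 6).
If Management leads: Union's best replies are Soft→N3, Hard→N2; Management's induced payoffs -4, 3; outcome (N2, Hard), payoffs (7, 3).
Union gets 3 moving first and 7 moving second, so Union prefers to move second.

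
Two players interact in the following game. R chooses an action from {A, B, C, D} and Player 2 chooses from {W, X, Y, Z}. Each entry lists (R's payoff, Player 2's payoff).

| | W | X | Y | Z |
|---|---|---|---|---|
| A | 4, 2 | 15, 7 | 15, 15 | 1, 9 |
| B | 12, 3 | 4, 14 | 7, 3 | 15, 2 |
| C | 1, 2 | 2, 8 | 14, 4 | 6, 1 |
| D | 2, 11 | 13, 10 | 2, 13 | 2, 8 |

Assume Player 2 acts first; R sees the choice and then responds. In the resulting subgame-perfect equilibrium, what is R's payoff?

Work backward from R's decision.
- W → R plays B (best of 4, 12, 1, 2); Player 2 gets 3.
- X → R plays A (best of 15, 4, 2, 13); Player 2 gets 7.
- Y → R plays A (best of 15, 7, 14, 2); Player 2 gets 15.
- Z → R plays B (best of 1, 15, 6, 2); Player 2 gets 2.
Among 3, 7, 15, 2, the best is 15 at Y. Subgame-perfect outcome: (A, Y) with payoffs (15, 15).

15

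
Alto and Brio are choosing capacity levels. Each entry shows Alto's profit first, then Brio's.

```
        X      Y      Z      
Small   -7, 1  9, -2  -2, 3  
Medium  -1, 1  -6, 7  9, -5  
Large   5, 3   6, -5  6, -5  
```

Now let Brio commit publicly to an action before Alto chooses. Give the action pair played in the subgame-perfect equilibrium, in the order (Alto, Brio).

(Large, X)

Work backward from Alto's decision.
- X → Alto plays Large (best of -7, -1, 5); Brio gets 3.
- Y → Alto plays Small (best of 9, -6, 6); Brio gets -2.
- Z → Alto plays Medium (best of -2, 9, 6); Brio gets -5.
Maximizing over 3, -2, -5, Brio chooses X. Subgame-perfect outcome: (Large, X) with payoffs (5, 3).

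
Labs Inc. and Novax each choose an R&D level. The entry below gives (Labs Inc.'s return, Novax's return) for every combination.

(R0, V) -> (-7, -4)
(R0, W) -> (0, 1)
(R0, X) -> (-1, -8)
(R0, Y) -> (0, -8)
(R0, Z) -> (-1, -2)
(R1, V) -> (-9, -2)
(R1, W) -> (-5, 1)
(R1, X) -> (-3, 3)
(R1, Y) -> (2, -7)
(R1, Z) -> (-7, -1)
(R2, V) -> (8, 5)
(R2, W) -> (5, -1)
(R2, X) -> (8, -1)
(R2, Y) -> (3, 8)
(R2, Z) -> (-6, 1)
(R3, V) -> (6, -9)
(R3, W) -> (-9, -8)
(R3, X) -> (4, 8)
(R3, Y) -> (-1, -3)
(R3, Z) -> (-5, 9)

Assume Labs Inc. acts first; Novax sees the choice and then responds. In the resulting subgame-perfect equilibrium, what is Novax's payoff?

8

Work backward from Novax's decision.
- R0: BR = W, leader payoff 0.
- R1: BR = X, leader payoff -3.
- R2: BR = Y, leader payoff 3.
- R3: BR = Z, leader payoff -5.
Among 0, -3, 3, -5, the best is 3 at R2. Subgame-perfect outcome: (R2, Y) with payoffs (3, 8).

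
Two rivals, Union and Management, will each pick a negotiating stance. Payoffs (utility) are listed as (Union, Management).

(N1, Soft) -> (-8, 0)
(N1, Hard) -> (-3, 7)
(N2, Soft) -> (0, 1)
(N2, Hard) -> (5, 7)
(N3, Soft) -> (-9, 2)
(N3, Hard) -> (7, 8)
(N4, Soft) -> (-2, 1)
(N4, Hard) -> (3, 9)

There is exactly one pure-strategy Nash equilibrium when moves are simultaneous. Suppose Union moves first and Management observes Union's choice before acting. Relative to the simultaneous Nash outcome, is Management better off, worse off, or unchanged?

Backward induction with Union moving first.
- N1: BR = Hard, leader payoff -3.
- N2: BR = Hard, leader payoff 5.
- N3: BR = Hard, leader payoff 7.
- N4: BR = Hard, leader payoff 3.
Among -3, 5, 7, 3, the best is 7 at N3. Subgame-perfect outcome: (N3, Hard) with payoffs (7, 8).
Under simultaneous play:
Union's best replies: Soft→N2; Hard→N3.
Management's best replies: N1→Hard; N2→Hard; N3→Hard; N4→Hard.
The unique mutual best reply is (N3, Hard), giving (7, 8).
Management earns 8 sequentially versus 8 at the Nash outcome: unchanged.

unchanged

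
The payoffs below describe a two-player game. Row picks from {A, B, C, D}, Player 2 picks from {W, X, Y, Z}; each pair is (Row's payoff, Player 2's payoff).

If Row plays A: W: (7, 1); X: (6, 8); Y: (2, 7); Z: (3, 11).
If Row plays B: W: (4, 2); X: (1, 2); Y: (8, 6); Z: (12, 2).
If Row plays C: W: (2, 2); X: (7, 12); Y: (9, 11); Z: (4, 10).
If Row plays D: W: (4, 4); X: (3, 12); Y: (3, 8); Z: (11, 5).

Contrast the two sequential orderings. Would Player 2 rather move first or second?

If Row leads: Player 2's best replies are A→Z, B→Y, C→X, D→X; Row's induced payoffs 3, 8, 7, 3; outcome (B, Y), payoffs (8, 6).
If Player 2 leads: Row's best replies are W→A, X→C, Y→C, Z→B; Player 2's induced payoffs 1, 12, 11, 2; outcome (C, X), payoffs (7, 12).
Player 2 gets 12 moving first and 6 moving second, so Player 2 prefers to move first.

first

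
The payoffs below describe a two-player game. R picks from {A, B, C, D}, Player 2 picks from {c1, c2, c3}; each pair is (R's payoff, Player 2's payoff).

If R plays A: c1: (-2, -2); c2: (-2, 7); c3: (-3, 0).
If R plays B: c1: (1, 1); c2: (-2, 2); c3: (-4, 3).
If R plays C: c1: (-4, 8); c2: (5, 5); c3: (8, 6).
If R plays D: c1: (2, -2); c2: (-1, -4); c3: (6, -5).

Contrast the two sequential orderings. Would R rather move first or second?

If R leads: Player 2's best replies are A→c2, B→c3, C→c1, D→c1; R's induced payoffs -2, -4, -4, 2; outcome (D, c1), payoffs (2, -2).
If Player 2 leads: R's best replies are c1→D, c2→C, c3→C; Player 2's induced payoffs -2, 5, 6; outcome (C, c3), payoffs (8, 6).
R gets 2 moving first and 8 moving second, so R prefers to move second.

second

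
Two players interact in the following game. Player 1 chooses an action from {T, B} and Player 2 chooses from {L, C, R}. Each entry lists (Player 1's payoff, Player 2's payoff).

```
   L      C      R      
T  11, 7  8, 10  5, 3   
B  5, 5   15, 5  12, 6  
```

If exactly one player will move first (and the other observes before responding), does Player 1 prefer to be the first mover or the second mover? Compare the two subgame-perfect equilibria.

If Player 1 leads: Player 2's best replies are T→C, B→R; Player 1's induced payoffs 8, 12; outcome (B, R), payoffs (12, 6).
If Player 2 leads: Player 1's best replies are L→T, C→B, R→B; Player 2's induced payoffs 7, 5, 6; outcome (T, L), payoffs (11, 7).
Player 1 gets 12 moving first and 11 moving second, so Player 1 prefers to move first.

first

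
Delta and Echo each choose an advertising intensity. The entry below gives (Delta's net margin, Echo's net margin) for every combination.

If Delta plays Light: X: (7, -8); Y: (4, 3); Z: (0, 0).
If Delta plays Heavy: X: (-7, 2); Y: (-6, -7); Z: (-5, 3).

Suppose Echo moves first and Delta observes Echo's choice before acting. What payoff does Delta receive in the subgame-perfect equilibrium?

Backward induction with Echo moving first.
- X → Delta plays Light (best of 7, -7); Echo gets -8.
- Y → Delta plays Light (best of 4, -6); Echo gets 3.
- Z → Delta plays Light (best of 0, -5); Echo gets 0.
Maximizing over -8, 3, 0, Echo chooses Y. Subgame-perfect outcome: (Light, Y) with payoffs (4, 3).

4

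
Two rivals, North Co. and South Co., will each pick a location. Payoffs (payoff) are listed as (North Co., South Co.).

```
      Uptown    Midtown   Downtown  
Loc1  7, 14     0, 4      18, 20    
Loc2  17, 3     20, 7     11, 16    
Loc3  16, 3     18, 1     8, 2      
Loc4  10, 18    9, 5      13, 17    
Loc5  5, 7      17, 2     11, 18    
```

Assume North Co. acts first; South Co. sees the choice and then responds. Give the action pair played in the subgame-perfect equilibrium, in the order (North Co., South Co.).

Work backward from South Co.'s decision.
- Loc1: South Co. compares 14, 4, 20 and picks Downtown; North Co. would get 18.
- Loc2: South Co. compares 3, 7, 16 and picks Downtown; North Co. would get 11.
- Loc3: South Co. compares 3, 1, 2 and picks Uptown; North Co. would get 16.
- Loc4: South Co. compares 18, 5, 17 and picks Uptown; North Co. would get 10.
- Loc5: South Co. compares 7, 2, 18 and picks Downtown; North Co. would get 11.
Maximizing over 18, 11, 16, 10, 11, North Co. chooses Loc1. Subgame-perfect outcome: (Loc1, Downtown) with payoffs (18, 20).

(Loc1, Downtown)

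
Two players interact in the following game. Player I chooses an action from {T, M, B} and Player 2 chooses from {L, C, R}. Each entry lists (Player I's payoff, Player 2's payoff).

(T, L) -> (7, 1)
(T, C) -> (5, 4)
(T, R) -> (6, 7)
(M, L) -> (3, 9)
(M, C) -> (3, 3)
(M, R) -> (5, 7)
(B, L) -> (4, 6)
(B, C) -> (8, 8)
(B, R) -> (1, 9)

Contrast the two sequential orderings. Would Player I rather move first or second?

If Player I leads: Player 2's best replies are T→R, M→L, B→R; Player I's induced payoffs 6, 3, 1; outcome (T, R), payoffs (6, 7).
If Player 2 leads: Player I's best replies are L→T, C→B, R→T; Player 2's induced payoffs 1, 8, 7; outcome (B, C), payoffs (8, 8).
Player I gets 6 moving first and 8 moving second, so Player I prefers to move second.

second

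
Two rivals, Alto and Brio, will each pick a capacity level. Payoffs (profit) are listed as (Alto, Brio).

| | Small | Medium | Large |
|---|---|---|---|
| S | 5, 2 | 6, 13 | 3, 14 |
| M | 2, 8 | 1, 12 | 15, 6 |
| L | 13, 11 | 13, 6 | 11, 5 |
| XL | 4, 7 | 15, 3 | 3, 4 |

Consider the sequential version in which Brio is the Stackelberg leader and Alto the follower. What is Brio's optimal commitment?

Work backward from Alto's decision.
- Small: BR = L, leader payoff 11.
- Medium: BR = XL, leader payoff 3.
- Large: BR = M, leader payoff 6.
Brio's induced payoffs are 11, 3, 6, so Brio commits to Small. Subgame-perfect outcome: (L, Small) with payoffs (13, 11).

Small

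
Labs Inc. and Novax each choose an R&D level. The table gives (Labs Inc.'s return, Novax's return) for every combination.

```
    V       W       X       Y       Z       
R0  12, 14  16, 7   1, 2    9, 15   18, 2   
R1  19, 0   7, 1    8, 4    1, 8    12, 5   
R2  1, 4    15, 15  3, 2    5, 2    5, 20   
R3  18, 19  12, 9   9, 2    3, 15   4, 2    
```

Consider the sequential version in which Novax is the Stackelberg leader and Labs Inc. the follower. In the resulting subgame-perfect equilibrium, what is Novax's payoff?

15

Solve by backward induction (Novax leads).
- V: Labs Inc. compares 12, 19, 1, 18 and picks R1; Novax would get 0.
- W: Labs Inc. compares 16, 7, 15, 12 and picks R0; Novax would get 7.
- X: Labs Inc. compares 1, 8, 3, 9 and picks R3; Novax would get 2.
- Y: Labs Inc. compares 9, 1, 5, 3 and picks R0; Novax would get 15.
- Z: Labs Inc. compares 18, 12, 5, 4 and picks R0; Novax would get 2.
Among 0, 7, 2, 15, 2, the best is 15 at Y. Subgame-perfect outcome: (R0, Y) with payoffs (9, 15).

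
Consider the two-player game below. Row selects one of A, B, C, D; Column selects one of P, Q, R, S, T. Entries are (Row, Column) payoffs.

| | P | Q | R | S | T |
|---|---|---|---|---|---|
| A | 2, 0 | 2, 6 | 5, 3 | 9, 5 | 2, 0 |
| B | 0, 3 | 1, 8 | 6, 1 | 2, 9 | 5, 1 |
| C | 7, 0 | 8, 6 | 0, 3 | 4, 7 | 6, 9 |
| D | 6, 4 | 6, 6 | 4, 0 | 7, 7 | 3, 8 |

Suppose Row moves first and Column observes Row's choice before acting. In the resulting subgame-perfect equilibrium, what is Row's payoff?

Column best-responds to each possible Row move:
- A: BR = Q, leader payoff 2.
- B: BR = S, leader payoff 2.
- C: BR = T, leader payoff 6.
- D: BR = T, leader payoff 3.
Row's induced payoffs are 2, 2, 6, 3, so Row commits to C. Subgame-perfect outcome: (C, T) with payoffs (6, 9).

6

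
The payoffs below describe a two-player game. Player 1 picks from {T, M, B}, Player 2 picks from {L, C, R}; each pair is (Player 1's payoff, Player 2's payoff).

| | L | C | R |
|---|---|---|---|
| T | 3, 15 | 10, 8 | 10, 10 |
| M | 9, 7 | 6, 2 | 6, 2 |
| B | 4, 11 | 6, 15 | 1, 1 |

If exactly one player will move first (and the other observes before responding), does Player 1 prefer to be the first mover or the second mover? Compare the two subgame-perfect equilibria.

second

If Player 1 leads: Player 2's best replies are T→L, M→L, B→C; Player 1's induced payoffs 3, 9, 6; outcome (M, L), payoffs (9, 7).
If Player 2 leads: Player 1's best replies are L→M, C→T, R→T; Player 2's induced payoffs 7, 8, 10; outcome (T, R), payoffs (10, 10).
Player 1 gets 9 moving first and 10 moving second, so Player 1 prefers to move second.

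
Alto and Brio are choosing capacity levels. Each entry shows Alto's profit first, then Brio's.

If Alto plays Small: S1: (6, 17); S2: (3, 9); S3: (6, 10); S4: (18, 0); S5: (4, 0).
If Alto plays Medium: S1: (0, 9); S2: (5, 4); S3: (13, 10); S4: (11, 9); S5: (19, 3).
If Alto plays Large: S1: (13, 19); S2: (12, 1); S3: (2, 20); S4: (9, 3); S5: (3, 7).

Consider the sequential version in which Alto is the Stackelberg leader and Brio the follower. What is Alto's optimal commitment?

Medium

Brio best-responds to each possible Alto move:
- Small → Brio plays S1 (best of 17, 9, 10, 0, 0); Alto gets 6.
- Medium → Brio plays S3 (best of 9, 4, 10, 9, 3); Alto gets 13.
- Large → Brio plays S3 (best of 19, 1, 20, 3, 7); Alto gets 2.
Among 6, 13, 2, the best is 13 at Medium. Subgame-perfect outcome: (Medium, S3) with payoffs (13, 10).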